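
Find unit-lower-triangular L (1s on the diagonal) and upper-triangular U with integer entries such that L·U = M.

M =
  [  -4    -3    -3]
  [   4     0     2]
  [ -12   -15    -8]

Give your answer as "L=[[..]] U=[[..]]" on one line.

  R1 -= -1·R0 → [0,-3,-1]
  R2 -= 3·R0 → [0,-6,1]
  R2 -= 2·R1 → [0,0,3]

L=[[1,0,0],[-1,1,0],[3,2,1]] U=[[-4,-3,-3],[0,-3,-1],[0,0,3]]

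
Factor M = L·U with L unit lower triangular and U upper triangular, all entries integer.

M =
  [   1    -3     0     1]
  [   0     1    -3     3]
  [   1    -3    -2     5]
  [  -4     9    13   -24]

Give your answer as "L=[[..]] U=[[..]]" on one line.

L=[[1,0,0,0],[0,1,0,0],[1,0,1,0],[-4,-3,-2,1]] U=[[1,-3,0,1],[0,1,-3,3],[0,0,-2,4],[0,0,0,-3]]

  R1 -= 0·R0 → [0,1,-3,3]
  R2 -= 1·R0 → [0,0,-2,4]
  R3 -= -4·R0 → [0,-3,13,-20]
  R2 -= 0·R1 → [0,0,-2,4]
  R3 -= -3·R1 → [0,0,4,-11]
  R3 -= -2·R2 → [0,0,0,-3]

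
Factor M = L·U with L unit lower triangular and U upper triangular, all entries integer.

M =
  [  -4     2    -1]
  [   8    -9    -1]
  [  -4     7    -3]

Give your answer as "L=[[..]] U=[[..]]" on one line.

L=[[1,0,0],[-2,1,0],[1,-1,1]] U=[[-4,2,-1],[0,-5,-3],[0,0,-5]]

  R1 -= -2·R0 → [0,-5,-3]
  R2 -= 1·R0 → [0,5,-2]
  R2 -= -1·R1 → [0,0,-5]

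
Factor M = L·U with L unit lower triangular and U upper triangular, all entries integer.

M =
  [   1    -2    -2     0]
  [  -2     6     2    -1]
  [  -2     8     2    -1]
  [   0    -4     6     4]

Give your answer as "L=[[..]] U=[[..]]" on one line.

L=[[1,0,0,0],[-2,1,0,0],[-2,2,1,0],[0,-2,1,1]] U=[[1,-2,-2,0],[0,2,-2,-1],[0,0,2,1],[0,0,0,1]]

  r1 -= -2·r0 → [0,2,-2,-1]
  r2 -= -2·r0 → [0,4,-2,-1]
  r3 -= 0·r0 → [0,-4,6,4]
  r2 -= 2·r1 → [0,0,2,1]
  r3 -= -2·r1 → [0,0,2,2]
  r3 -= 1·r2 → [0,0,0,1]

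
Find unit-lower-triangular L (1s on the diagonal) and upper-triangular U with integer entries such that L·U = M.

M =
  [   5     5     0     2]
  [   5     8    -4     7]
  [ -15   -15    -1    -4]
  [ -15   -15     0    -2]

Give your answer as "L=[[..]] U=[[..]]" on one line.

  r1 -= 1·r0 → [0,3,-4,5]
  r2 -= -3·r0 → [0,0,-1,2]
  r3 -= -3·r0 → [0,0,0,4]
  r2 -= 0·r1 → [0,0,-1,2]
  r3 -= 0·r1 → [0,0,0,4]
  r3 -= 0·r2 → [0,0,0,4]

L=[[1,0,0,0],[1,1,0,0],[-3,0,1,0],[-3,0,0,1]] U=[[5,5,0,2],[0,3,-4,5],[0,0,-1,2],[0,0,0,4]]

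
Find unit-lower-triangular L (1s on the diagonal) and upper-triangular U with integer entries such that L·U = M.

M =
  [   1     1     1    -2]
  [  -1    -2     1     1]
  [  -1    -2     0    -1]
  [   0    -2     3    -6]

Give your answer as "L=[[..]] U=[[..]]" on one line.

L=[[1,0,0,0],[-1,1,0,0],[-1,1,1,0],[0,2,1,1]] U=[[1,1,1,-2],[0,-1,2,-1],[0,0,-1,-2],[0,0,0,-2]]

  r1 -= -1·r0 → [0,-1,2,-1]
  r2 -= -1·r0 → [0,-1,1,-3]
  r3 -= 0·r0 → [0,-2,3,-6]
  r2 -= 1·r1 → [0,0,-1,-2]
  r3 -= 2·r1 → [0,0,-1,-4]
  r3 -= 1·r2 → [0,0,0,-2]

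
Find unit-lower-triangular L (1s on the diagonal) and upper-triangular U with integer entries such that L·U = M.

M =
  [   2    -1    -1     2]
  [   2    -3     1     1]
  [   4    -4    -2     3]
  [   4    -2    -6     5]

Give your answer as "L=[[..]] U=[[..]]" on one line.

  R1 -= 1·R0 → [0,-2,2,-1]
  R2 -= 2·R0 → [0,-2,0,-1]
  R3 -= 2·R0 → [0,0,-4,1]
  R2 -= 1·R1 → [0,0,-2,0]
  R3 -= 0·R1 → [0,0,-4,1]
  R3 -= 2·R2 → [0,0,0,1]

L=[[1,0,0,0],[1,1,0,0],[2,1,1,0],[2,0,2,1]] U=[[2,-1,-1,2],[0,-2,2,-1],[0,0,-2,0],[0,0,0,1]]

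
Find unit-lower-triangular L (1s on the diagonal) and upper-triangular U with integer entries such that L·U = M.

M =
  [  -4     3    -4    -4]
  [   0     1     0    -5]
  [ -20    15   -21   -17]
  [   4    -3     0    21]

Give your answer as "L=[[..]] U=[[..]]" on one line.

  R1 -= 0·R0 → [0,1,0,-5]
  R2 -= 5·R0 → [0,0,-1,3]
  R3 -= -1·R0 → [0,0,-4,17]
  R2 -= 0·R1 → [0,0,-1,3]
  R3 -= 0·R1 → [0,0,-4,17]
  R3 -= 4·R2 → [0,0,0,5]

L=[[1,0,0,0],[0,1,0,0],[5,0,1,0],[-1,0,4,1]] U=[[-4,3,-4,-4],[0,1,0,-5],[0,0,-1,3],[0,0,0,5]]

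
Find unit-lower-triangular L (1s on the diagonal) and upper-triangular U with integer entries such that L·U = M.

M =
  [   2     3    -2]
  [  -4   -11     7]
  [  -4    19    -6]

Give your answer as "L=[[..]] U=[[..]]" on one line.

L=[[1,0,0],[-2,1,0],[-2,-5,1]] U=[[2,3,-2],[0,-5,3],[0,0,5]]

  R1 -= -2·R0 → [0,-5,3]
  R2 -= -2·R0 → [0,25,-10]
  R2 -= -5·R1 → [0,0,5]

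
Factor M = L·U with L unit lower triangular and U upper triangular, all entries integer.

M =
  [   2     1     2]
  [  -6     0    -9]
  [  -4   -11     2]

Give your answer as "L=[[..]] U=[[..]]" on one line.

  R1 -= -3·R0 → [0,3,-3]
  R2 -= -2·R0 → [0,-9,6]
  R2 -= -3·R1 → [0,0,-3]

L=[[1,0,0],[-3,1,0],[-2,-3,1]] U=[[2,1,2],[0,3,-3],[0,0,-3]]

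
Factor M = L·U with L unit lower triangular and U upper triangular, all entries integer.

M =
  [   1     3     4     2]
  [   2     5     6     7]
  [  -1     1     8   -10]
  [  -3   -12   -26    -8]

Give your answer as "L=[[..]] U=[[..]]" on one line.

  row1 -= 2·row0 → [0,-1,-2,3]
  row2 -= -1·row0 → [0,4,12,-8]
  row3 -= -3·row0 → [0,-3,-14,-2]
  row2 -= -4·row1 → [0,0,4,4]
  row3 -= 3·row1 → [0,0,-8,-11]
  row3 -= -2·row2 → [0,0,0,-3]

L=[[1,0,0,0],[2,1,0,0],[-1,-4,1,0],[-3,3,-2,1]] U=[[1,3,4,2],[0,-1,-2,3],[0,0,4,4],[0,0,0,-3]]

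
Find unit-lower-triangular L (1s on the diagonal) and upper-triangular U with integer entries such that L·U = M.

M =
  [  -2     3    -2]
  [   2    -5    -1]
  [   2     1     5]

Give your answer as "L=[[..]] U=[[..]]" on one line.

L=[[1,0,0],[-1,1,0],[-1,-2,1]] U=[[-2,3,-2],[0,-2,-3],[0,0,-3]]

  row1 -= -1·row0 → [0,-2,-3]
  row2 -= -1·row0 → [0,4,3]
  row2 -= -2·row1 → [0,0,-3]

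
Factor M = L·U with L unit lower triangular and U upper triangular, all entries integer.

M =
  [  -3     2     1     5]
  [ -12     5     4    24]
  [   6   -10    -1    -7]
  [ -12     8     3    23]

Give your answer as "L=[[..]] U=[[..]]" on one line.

  row1 -= 4·row0 → [0,-3,0,4]
  row2 -= -2·row0 → [0,-6,1,3]
  row3 -= 4·row0 → [0,0,-1,3]
  row2 -= 2·row1 → [0,0,1,-5]
  row3 -= 0·row1 → [0,0,-1,3]
  row3 -= -1·row2 → [0,0,0,-2]

L=[[1,0,0,0],[4,1,0,0],[-2,2,1,0],[4,0,-1,1]] U=[[-3,2,1,5],[0,-3,0,4],[0,0,1,-5],[0,0,0,-2]]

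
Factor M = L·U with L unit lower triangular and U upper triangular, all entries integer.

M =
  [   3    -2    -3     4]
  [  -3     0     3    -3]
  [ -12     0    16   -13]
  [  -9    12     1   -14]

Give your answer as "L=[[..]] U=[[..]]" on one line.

L=[[1,0,0,0],[-1,1,0,0],[-4,4,1,0],[-3,-3,-2,1]] U=[[3,-2,-3,4],[0,-2,0,1],[0,0,4,-1],[0,0,0,-1]]

  R1 -= -1·R0 → [0,-2,0,1]
  R2 -= -4·R0 → [0,-8,4,3]
  R3 -= -3·R0 → [0,6,-8,-2]
  R2 -= 4·R1 → [0,0,4,-1]
  R3 -= -3·R1 → [0,0,-8,1]
  R3 -= -2·R2 → [0,0,0,-1]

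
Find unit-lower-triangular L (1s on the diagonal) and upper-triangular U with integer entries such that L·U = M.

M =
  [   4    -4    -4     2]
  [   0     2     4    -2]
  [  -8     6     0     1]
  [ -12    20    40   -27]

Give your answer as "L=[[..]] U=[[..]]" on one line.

  r1 -= 0·r0 → [0,2,4,-2]
  r2 -= -2·r0 → [0,-2,-8,5]
  r3 -= -3·r0 → [0,8,28,-21]
  r2 -= -1·r1 → [0,0,-4,3]
  r3 -= 4·r1 → [0,0,12,-13]
  r3 -= -3·r2 → [0,0,0,-4]

L=[[1,0,0,0],[0,1,0,0],[-2,-1,1,0],[-3,4,-3,1]] U=[[4,-4,-4,2],[0,2,4,-2],[0,0,-4,3],[0,0,0,-4]]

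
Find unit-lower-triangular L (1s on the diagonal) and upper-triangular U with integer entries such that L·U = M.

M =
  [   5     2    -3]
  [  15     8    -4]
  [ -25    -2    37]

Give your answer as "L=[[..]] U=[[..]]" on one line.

L=[[1,0,0],[3,1,0],[-5,4,1]] U=[[5,2,-3],[0,2,5],[0,0,2]]

  r1 -= 3·r0 → [0,2,5]
  r2 -= -5·r0 → [0,8,22]
  r2 -= 4·r1 → [0,0,2]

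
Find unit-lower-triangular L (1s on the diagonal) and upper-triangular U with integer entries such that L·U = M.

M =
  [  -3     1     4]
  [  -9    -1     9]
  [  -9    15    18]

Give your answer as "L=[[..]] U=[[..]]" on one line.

  r1 -= 3·r0 → [0,-4,-3]
  r2 -= 3·r0 → [0,12,6]
  r2 -= -3·r1 → [0,0,-3]

L=[[1,0,0],[3,1,0],[3,-3,1]] U=[[-3,1,4],[0,-4,-3],[0,0,-3]]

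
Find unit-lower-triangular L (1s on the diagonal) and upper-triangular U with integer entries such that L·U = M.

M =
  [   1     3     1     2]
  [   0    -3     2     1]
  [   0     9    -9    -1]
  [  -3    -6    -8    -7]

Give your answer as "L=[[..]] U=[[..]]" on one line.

L=[[1,0,0,0],[0,1,0,0],[0,-3,1,0],[-3,-1,1,1]] U=[[1,3,1,2],[0,-3,2,1],[0,0,-3,2],[0,0,0,-2]]

  R1 -= 0·R0 → [0,-3,2,1]
  R2 -= 0·R0 → [0,9,-9,-1]
  R3 -= -3·R0 → [0,3,-5,-1]
  R2 -= -3·R1 → [0,0,-3,2]
  R3 -= -1·R1 → [0,0,-3,0]
  R3 -= 1·R2 → [0,0,0,-2]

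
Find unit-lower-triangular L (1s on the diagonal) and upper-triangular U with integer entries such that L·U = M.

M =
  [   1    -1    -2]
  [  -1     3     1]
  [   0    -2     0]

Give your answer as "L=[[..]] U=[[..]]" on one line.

  row1 -= -1·row0 → [0,2,-1]
  row2 -= 0·row0 → [0,-2,0]
  row2 -= -1·row1 → [0,0,-1]

L=[[1,0,0],[-1,1,0],[0,-1,1]] U=[[1,-1,-2],[0,2,-1],[0,0,-1]]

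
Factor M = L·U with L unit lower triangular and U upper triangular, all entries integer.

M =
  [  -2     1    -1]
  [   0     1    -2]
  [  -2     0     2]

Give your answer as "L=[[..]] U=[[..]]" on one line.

  R1 -= 0·R0 → [0,1,-2]
  R2 -= 1·R0 → [0,-1,3]
  R2 -= -1·R1 → [0,0,1]

L=[[1,0,0],[0,1,0],[1,-1,1]] U=[[-2,1,-1],[0,1,-2],[0,0,1]]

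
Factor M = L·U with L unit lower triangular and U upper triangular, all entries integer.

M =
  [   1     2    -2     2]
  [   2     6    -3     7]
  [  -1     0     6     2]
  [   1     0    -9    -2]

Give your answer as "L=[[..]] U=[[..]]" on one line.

  R1 -= 2·R0 → [0,2,1,3]
  R2 -= -1·R0 → [0,2,4,4]
  R3 -= 1·R0 → [0,-2,-7,-4]
  R2 -= 1·R1 → [0,0,3,1]
  R3 -= -1·R1 → [0,0,-6,-1]
  R3 -= -2·R2 → [0,0,0,1]

L=[[1,0,0,0],[2,1,0,0],[-1,1,1,0],[1,-1,-2,1]] U=[[1,2,-2,2],[0,2,1,3],[0,0,3,1],[0,0,0,1]]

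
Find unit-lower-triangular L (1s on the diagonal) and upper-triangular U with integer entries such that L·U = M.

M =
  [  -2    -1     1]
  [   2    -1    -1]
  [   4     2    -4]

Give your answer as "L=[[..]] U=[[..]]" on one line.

  row1 -= -1·row0 → [0,-2,0]
  row2 -= -2·row0 → [0,0,-2]
  row2 -= 0·row1 → [0,0,-2]

L=[[1,0,0],[-1,1,0],[-2,0,1]] U=[[-2,-1,1],[0,-2,0],[0,0,-2]]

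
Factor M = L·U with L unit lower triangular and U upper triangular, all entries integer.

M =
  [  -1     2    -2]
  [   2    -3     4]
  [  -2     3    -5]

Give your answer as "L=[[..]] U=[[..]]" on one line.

  row1 -= -2·row0 → [0,1,0]
  row2 -= 2·row0 → [0,-1,-1]
  row2 -= -1·row1 → [0,0,-1]

L=[[1,0,0],[-2,1,0],[2,-1,1]] U=[[-1,2,-2],[0,1,0],[0,0,-1]]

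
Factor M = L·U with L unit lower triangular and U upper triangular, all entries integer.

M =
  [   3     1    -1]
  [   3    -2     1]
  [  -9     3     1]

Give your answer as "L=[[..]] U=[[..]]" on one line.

L=[[1,0,0],[1,1,0],[-3,-2,1]] U=[[3,1,-1],[0,-3,2],[0,0,2]]

  R1 -= 1·R0 → [0,-3,2]
  R2 -= -3·R0 → [0,6,-2]
  R2 -= -2·R1 → [0,0,2]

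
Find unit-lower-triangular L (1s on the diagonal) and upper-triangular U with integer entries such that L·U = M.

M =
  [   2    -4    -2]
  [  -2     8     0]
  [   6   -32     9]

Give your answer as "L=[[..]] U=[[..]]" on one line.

  R1 -= -1·R0 → [0,4,-2]
  R2 -= 3·R0 → [0,-20,15]
  R2 -= -5·R1 → [0,0,5]

L=[[1,0,0],[-1,1,0],[3,-5,1]] U=[[2,-4,-2],[0,4,-2],[0,0,5]]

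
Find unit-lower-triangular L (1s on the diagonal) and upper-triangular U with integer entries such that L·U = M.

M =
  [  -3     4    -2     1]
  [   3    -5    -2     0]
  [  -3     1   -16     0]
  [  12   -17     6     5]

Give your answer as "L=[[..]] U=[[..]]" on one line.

  row1 -= -1·row0 → [0,-1,-4,1]
  row2 -= 1·row0 → [0,-3,-14,-1]
  row3 -= -4·row0 → [0,-1,-2,9]
  row2 -= 3·row1 → [0,0,-2,-4]
  row3 -= 1·row1 → [0,0,2,8]
  row3 -= -1·row2 → [0,0,0,4]

L=[[1,0,0,0],[-1,1,0,0],[1,3,1,0],[-4,1,-1,1]] U=[[-3,4,-2,1],[0,-1,-4,1],[0,0,-2,-4],[0,0,0,4]]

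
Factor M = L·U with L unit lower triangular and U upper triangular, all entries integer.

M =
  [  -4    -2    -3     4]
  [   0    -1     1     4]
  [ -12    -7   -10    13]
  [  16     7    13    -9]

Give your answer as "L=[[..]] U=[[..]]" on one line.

L=[[1,0,0,0],[0,1,0,0],[3,1,1,0],[-4,1,0,1]] U=[[-4,-2,-3,4],[0,-1,1,4],[0,0,-2,-3],[0,0,0,3]]

  row1 -= 0·row0 → [0,-1,1,4]
  row2 -= 3·row0 → [0,-1,-1,1]
  row3 -= -4·row0 → [0,-1,1,7]
  row2 -= 1·row1 → [0,0,-2,-3]
  row3 -= 1·row1 → [0,0,0,3]
  row3 -= 0·row2 → [0,0,0,3]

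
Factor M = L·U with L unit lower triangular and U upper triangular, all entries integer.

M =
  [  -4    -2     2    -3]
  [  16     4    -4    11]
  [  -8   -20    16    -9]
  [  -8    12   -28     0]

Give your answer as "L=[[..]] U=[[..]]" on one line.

  r1 -= -4·r0 → [0,-4,4,-1]
  r2 -= 2·r0 → [0,-16,12,-3]
  r3 -= 2·r0 → [0,16,-32,6]
  r2 -= 4·r1 → [0,0,-4,1]
  r3 -= -4·r1 → [0,0,-16,2]
  r3 -= 4·r2 → [0,0,0,-2]

L=[[1,0,0,0],[-4,1,0,0],[2,4,1,0],[2,-4,4,1]] U=[[-4,-2,2,-3],[0,-4,4,-1],[0,0,-4,1],[0,0,0,-2]]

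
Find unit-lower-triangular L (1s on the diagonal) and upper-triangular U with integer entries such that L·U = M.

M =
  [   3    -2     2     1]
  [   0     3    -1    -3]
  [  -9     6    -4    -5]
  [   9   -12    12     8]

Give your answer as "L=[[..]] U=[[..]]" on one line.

  row1 -= 0·row0 → [0,3,-1,-3]
  row2 -= -3·row0 → [0,0,2,-2]
  row3 -= 3·row0 → [0,-6,6,5]
  row2 -= 0·row1 → [0,0,2,-2]
  row3 -= -2·row1 → [0,0,4,-1]
  row3 -= 2·row2 → [0,0,0,3]

L=[[1,0,0,0],[0,1,0,0],[-3,0,1,0],[3,-2,2,1]] U=[[3,-2,2,1],[0,3,-1,-3],[0,0,2,-2],[0,0,0,3]]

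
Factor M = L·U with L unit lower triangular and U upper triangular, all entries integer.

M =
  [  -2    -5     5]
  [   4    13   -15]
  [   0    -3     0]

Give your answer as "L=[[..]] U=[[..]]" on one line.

L=[[1,0,0],[-2,1,0],[0,-1,1]] U=[[-2,-5,5],[0,3,-5],[0,0,-5]]

  r1 -= -2·r0 → [0,3,-5]
  r2 -= 0·r0 → [0,-3,0]
  r2 -= -1·r1 → [0,0,-5]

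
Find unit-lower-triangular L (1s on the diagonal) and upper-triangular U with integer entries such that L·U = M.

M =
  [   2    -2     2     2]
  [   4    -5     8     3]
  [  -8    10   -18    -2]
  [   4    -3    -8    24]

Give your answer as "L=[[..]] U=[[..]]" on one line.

  row1 -= 2·row0 → [0,-1,4,-1]
  row2 -= -4·row0 → [0,2,-10,6]
  row3 -= 2·row0 → [0,1,-12,20]
  row2 -= -2·row1 → [0,0,-2,4]
  row3 -= -1·row1 → [0,0,-8,19]
  row3 -= 4·row2 → [0,0,0,3]

L=[[1,0,0,0],[2,1,0,0],[-4,-2,1,0],[2,-1,4,1]] U=[[2,-2,2,2],[0,-1,4,-1],[0,0,-2,4],[0,0,0,3]]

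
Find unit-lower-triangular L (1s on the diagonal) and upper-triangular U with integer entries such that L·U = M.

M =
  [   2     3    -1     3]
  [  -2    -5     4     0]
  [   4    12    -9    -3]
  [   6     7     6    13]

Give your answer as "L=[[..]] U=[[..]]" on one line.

  R1 -= -1·R0 → [0,-2,3,3]
  R2 -= 2·R0 → [0,6,-7,-9]
  R3 -= 3·R0 → [0,-2,9,4]
  R2 -= -3·R1 → [0,0,2,0]
  R3 -= 1·R1 → [0,0,6,1]
  R3 -= 3·R2 → [0,0,0,1]

L=[[1,0,0,0],[-1,1,0,0],[2,-3,1,0],[3,1,3,1]] U=[[2,3,-1,3],[0,-2,3,3],[0,0,2,0],[0,0,0,1]]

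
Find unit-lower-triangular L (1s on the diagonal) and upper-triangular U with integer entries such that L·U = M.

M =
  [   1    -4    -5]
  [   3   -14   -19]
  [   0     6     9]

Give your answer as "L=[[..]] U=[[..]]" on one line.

L=[[1,0,0],[3,1,0],[0,-3,1]] U=[[1,-4,-5],[0,-2,-4],[0,0,-3]]

  row1 -= 3·row0 → [0,-2,-4]
  row2 -= 0·row0 → [0,6,9]
  row2 -= -3·row1 → [0,0,-3]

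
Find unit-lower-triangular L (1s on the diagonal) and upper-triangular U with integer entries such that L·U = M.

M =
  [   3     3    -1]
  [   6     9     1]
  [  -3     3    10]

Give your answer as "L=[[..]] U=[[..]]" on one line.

L=[[1,0,0],[2,1,0],[-1,2,1]] U=[[3,3,-1],[0,3,3],[0,0,3]]

  R1 -= 2·R0 → [0,3,3]
  R2 -= -1·R0 → [0,6,9]
  R2 -= 2·R1 → [0,0,3]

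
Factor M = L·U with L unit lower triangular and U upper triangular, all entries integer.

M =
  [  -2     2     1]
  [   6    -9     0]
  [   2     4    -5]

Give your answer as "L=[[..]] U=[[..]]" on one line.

  row1 -= -3·row0 → [0,-3,3]
  row2 -= -1·row0 → [0,6,-4]
  row2 -= -2·row1 → [0,0,2]

L=[[1,0,0],[-3,1,0],[-1,-2,1]] U=[[-2,2,1],[0,-3,3],[0,0,2]]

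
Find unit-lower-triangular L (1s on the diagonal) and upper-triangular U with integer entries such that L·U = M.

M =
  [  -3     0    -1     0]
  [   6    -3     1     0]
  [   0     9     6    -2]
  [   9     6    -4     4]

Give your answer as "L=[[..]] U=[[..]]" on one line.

L=[[1,0,0,0],[-2,1,0,0],[0,-3,1,0],[-3,-2,-3,1]] U=[[-3,0,-1,0],[0,-3,-1,0],[0,0,3,-2],[0,0,0,-2]]

  row1 -= -2·row0 → [0,-3,-1,0]
  row2 -= 0·row0 → [0,9,6,-2]
  row3 -= -3·row0 → [0,6,-7,4]
  row2 -= -3·row1 → [0,0,3,-2]
  row3 -= -2·row1 → [0,0,-9,4]
  row3 -= -3·row2 → [0,0,0,-2]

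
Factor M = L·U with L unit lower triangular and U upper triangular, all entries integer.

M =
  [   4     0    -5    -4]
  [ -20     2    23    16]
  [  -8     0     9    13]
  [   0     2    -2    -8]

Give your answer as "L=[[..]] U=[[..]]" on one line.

  row1 -= -5·row0 → [0,2,-2,-4]
  row2 -= -2·row0 → [0,0,-1,5]
  row3 -= 0·row0 → [0,2,-2,-8]
  row2 -= 0·row1 → [0,0,-1,5]
  row3 -= 1·row1 → [0,0,0,-4]
  row3 -= 0·row2 → [0,0,0,-4]

L=[[1,0,0,0],[-5,1,0,0],[-2,0,1,0],[0,1,0,1]] U=[[4,0,-5,-4],[0,2,-2,-4],[0,0,-1,5],[0,0,0,-4]]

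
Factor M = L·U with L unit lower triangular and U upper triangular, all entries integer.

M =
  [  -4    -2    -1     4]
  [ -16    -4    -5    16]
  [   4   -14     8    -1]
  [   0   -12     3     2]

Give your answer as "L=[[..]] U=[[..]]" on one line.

L=[[1,0,0,0],[4,1,0,0],[-1,-4,1,0],[0,-3,0,1]] U=[[-4,-2,-1,4],[0,4,-1,0],[0,0,3,3],[0,0,0,2]]

  r1 -= 4·r0 → [0,4,-1,0]
  r2 -= -1·r0 → [0,-16,7,3]
  r3 -= 0·r0 → [0,-12,3,2]
  r2 -= -4·r1 → [0,0,3,3]
  r3 -= -3·r1 → [0,0,0,2]
  r3 -= 0·r2 → [0,0,0,2]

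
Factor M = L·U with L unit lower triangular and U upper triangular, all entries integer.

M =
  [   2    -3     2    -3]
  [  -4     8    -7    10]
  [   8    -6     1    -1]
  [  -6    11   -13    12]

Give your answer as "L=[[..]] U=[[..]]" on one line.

  row1 -= -2·row0 → [0,2,-3,4]
  row2 -= 4·row0 → [0,6,-7,11]
  row3 -= -3·row0 → [0,2,-7,3]
  row2 -= 3·row1 → [0,0,2,-1]
  row3 -= 1·row1 → [0,0,-4,-1]
  row3 -= -2·row2 → [0,0,0,-3]

L=[[1,0,0,0],[-2,1,0,0],[4,3,1,0],[-3,1,-2,1]] U=[[2,-3,2,-3],[0,2,-3,4],[0,0,2,-1],[0,0,0,-3]]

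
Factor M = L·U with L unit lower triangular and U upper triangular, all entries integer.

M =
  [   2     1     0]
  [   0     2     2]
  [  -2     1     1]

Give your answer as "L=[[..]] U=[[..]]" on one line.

  row1 -= 0·row0 → [0,2,2]
  row2 -= -1·row0 → [0,2,1]
  row2 -= 1·row1 → [0,0,-1]

L=[[1,0,0],[0,1,0],[-1,1,1]] U=[[2,1,0],[0,2,2],[0,0,-1]]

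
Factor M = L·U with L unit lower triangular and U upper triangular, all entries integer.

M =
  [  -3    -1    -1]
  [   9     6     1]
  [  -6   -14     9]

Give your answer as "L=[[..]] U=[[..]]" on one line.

  row1 -= -3·row0 → [0,3,-2]
  row2 -= 2·row0 → [0,-12,11]
  row2 -= -4·row1 → [0,0,3]

L=[[1,0,0],[-3,1,0],[2,-4,1]] U=[[-3,-1,-1],[0,3,-2],[0,0,3]]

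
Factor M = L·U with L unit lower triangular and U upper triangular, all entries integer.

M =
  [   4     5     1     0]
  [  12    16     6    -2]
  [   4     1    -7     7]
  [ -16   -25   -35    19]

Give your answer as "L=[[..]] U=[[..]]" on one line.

  row1 -= 3·row0 → [0,1,3,-2]
  row2 -= 1·row0 → [0,-4,-8,7]
  row3 -= -4·row0 → [0,-5,-31,19]
  row2 -= -4·row1 → [0,0,4,-1]
  row3 -= -5·row1 → [0,0,-16,9]
  row3 -= -4·row2 → [0,0,0,5]

L=[[1,0,0,0],[3,1,0,0],[1,-4,1,0],[-4,-5,-4,1]] U=[[4,5,1,0],[0,1,3,-2],[0,0,4,-1],[0,0,0,5]]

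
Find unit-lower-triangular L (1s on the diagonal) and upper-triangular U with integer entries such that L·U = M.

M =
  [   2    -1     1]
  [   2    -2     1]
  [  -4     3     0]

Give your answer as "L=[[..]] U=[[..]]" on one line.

  r1 -= 1·r0 → [0,-1,0]
  r2 -= -2·r0 → [0,1,2]
  r2 -= -1·r1 → [0,0,2]

L=[[1,0,0],[1,1,0],[-2,-1,1]] U=[[2,-1,1],[0,-1,0],[0,0,2]]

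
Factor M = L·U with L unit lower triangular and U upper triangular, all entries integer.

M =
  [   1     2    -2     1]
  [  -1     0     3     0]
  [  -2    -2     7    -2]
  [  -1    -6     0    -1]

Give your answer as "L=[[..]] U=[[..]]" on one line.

  R1 -= -1·R0 → [0,2,1,1]
  R2 -= -2·R0 → [0,2,3,0]
  R3 -= -1·R0 → [0,-4,-2,0]
  R2 -= 1·R1 → [0,0,2,-1]
  R3 -= -2·R1 → [0,0,0,2]
  R3 -= 0·R2 → [0,0,0,2]

L=[[1,0,0,0],[-1,1,0,0],[-2,1,1,0],[-1,-2,0,1]] U=[[1,2,-2,1],[0,2,1,1],[0,0,2,-1],[0,0,0,2]]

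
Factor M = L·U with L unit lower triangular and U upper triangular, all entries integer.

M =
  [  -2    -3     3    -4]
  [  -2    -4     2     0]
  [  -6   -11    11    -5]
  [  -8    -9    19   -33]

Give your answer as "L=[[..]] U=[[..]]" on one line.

L=[[1,0,0,0],[1,1,0,0],[3,2,1,0],[4,-3,1,1]] U=[[-2,-3,3,-4],[0,-1,-1,4],[0,0,4,-1],[0,0,0,-4]]

  R1 -= 1·R0 → [0,-1,-1,4]
  R2 -= 3·R0 → [0,-2,2,7]
  R3 -= 4·R0 → [0,3,7,-17]
  R2 -= 2·R1 → [0,0,4,-1]
  R3 -= -3·R1 → [0,0,4,-5]
  R3 -= 1·R2 → [0,0,0,-4]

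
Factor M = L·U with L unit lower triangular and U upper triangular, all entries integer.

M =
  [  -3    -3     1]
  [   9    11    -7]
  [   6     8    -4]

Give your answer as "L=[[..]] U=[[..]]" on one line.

L=[[1,0,0],[-3,1,0],[-2,1,1]] U=[[-3,-3,1],[0,2,-4],[0,0,2]]

  R1 -= -3·R0 → [0,2,-4]
  R2 -= -2·R0 → [0,2,-2]
  R2 -= 1·R1 → [0,0,2]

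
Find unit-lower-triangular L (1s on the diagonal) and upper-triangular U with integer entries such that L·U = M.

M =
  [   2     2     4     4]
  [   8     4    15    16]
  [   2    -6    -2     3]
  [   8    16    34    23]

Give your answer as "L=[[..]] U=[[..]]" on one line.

  row1 -= 4·row0 → [0,-4,-1,0]
  row2 -= 1·row0 → [0,-8,-6,-1]
  row3 -= 4·row0 → [0,8,18,7]
  row2 -= 2·row1 → [0,0,-4,-1]
  row3 -= -2·row1 → [0,0,16,7]
  row3 -= -4·row2 → [0,0,0,3]

L=[[1,0,0,0],[4,1,0,0],[1,2,1,0],[4,-2,-4,1]] U=[[2,2,4,4],[0,-4,-1,0],[0,0,-4,-1],[0,0,0,3]]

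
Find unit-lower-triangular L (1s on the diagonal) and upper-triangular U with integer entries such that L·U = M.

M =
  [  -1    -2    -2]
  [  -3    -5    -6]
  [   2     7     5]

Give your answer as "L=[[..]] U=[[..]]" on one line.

  row1 -= 3·row0 → [0,1,0]
  row2 -= -2·row0 → [0,3,1]
  row2 -= 3·row1 → [0,0,1]

L=[[1,0,0],[3,1,0],[-2,3,1]] U=[[-1,-2,-2],[0,1,0],[0,0,1]]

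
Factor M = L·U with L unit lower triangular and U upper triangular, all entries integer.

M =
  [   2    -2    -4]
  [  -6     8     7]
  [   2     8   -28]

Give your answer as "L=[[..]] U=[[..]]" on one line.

  R1 -= -3·R0 → [0,2,-5]
  R2 -= 1·R0 → [0,10,-24]
  R2 -= 5·R1 → [0,0,1]

L=[[1,0,0],[-3,1,0],[1,5,1]] U=[[2,-2,-4],[0,2,-5],[0,0,1]]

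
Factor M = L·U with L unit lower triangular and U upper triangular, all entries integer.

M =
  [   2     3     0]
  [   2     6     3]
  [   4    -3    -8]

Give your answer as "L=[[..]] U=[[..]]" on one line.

  R1 -= 1·R0 → [0,3,3]
  R2 -= 2·R0 → [0,-9,-8]
  R2 -= -3·R1 → [0,0,1]

L=[[1,0,0],[1,1,0],[2,-3,1]] U=[[2,3,0],[0,3,3],[0,0,1]]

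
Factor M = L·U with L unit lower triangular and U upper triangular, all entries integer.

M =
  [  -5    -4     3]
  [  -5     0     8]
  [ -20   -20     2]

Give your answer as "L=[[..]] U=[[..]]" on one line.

  r1 -= 1·r0 → [0,4,5]
  r2 -= 4·r0 → [0,-4,-10]
  r2 -= -1·r1 → [0,0,-5]

L=[[1,0,0],[1,1,0],[4,-1,1]] U=[[-5,-4,3],[0,4,5],[0,0,-5]]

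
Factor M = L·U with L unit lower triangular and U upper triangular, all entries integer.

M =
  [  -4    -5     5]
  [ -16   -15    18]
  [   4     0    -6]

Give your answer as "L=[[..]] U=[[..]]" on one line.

L=[[1,0,0],[4,1,0],[-1,-1,1]] U=[[-4,-5,5],[0,5,-2],[0,0,-3]]

  r1 -= 4·r0 → [0,5,-2]
  r2 -= -1·r0 → [0,-5,-1]
  r2 -= -1·r1 → [0,0,-3]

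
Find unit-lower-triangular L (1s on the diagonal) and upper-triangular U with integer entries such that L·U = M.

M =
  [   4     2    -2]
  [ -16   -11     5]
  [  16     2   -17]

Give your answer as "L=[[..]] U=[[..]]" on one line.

L=[[1,0,0],[-4,1,0],[4,2,1]] U=[[4,2,-2],[0,-3,-3],[0,0,-3]]

  row1 -= -4·row0 → [0,-3,-3]
  row2 -= 4·row0 → [0,-6,-9]
  row2 -= 2·row1 → [0,0,-3]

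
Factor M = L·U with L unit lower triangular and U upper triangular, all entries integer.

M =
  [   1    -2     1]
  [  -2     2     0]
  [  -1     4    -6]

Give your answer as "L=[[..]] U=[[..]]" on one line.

L=[[1,0,0],[-2,1,0],[-1,-1,1]] U=[[1,-2,1],[0,-2,2],[0,0,-3]]

  R1 -= -2·R0 → [0,-2,2]
  R2 -= -1·R0 → [0,2,-5]
  R2 -= -1·R1 → [0,0,-3]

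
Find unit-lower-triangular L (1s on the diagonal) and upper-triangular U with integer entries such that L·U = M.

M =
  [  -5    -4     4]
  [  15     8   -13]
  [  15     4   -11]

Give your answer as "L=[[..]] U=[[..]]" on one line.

L=[[1,0,0],[-3,1,0],[-3,2,1]] U=[[-5,-4,4],[0,-4,-1],[0,0,3]]

  row1 -= -3·row0 → [0,-4,-1]
  row2 -= -3·row0 → [0,-8,1]
  row2 -= 2·row1 → [0,0,3]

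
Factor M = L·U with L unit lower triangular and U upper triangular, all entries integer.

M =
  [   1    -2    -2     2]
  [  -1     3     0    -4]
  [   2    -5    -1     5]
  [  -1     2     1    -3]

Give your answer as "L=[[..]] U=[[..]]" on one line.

L=[[1,0,0,0],[-1,1,0,0],[2,-1,1,0],[-1,0,-1,1]] U=[[1,-2,-2,2],[0,1,-2,-2],[0,0,1,-1],[0,0,0,-2]]

  r1 -= -1·r0 → [0,1,-2,-2]
  r2 -= 2·r0 → [0,-1,3,1]
  r3 -= -1·r0 → [0,0,-1,-1]
  r2 -= -1·r1 → [0,0,1,-1]
  r3 -= 0·r1 → [0,0,-1,-1]
  r3 -= -1·r2 → [0,0,0,-2]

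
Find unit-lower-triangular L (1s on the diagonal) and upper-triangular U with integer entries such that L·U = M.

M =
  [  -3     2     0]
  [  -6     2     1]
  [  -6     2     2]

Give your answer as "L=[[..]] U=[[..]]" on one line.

L=[[1,0,0],[2,1,0],[2,1,1]] U=[[-3,2,0],[0,-2,1],[0,0,1]]

  row1 -= 2·row0 → [0,-2,1]
  row2 -= 2·row0 → [0,-2,2]
  row2 -= 1·row1 → [0,0,1]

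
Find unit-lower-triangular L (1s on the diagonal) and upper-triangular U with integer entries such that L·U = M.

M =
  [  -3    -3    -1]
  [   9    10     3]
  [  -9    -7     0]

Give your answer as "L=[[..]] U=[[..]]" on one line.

  r1 -= -3·r0 → [0,1,0]
  r2 -= 3·r0 → [0,2,3]
  r2 -= 2·r1 → [0,0,3]

L=[[1,0,0],[-3,1,0],[3,2,1]] U=[[-3,-3,-1],[0,1,0],[0,0,3]]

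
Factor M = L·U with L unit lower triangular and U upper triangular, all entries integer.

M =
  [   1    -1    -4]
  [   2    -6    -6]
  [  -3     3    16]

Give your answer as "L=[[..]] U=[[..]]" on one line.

  r1 -= 2·r0 → [0,-4,2]
  r2 -= -3·r0 → [0,0,4]
  r2 -= 0·r1 → [0,0,4]

L=[[1,0,0],[2,1,0],[-3,0,1]] U=[[1,-1,-4],[0,-4,2],[0,0,4]]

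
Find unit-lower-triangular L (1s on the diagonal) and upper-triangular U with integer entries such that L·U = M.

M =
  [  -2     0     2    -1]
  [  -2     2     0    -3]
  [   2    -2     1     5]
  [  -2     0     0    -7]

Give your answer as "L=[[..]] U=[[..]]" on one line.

L=[[1,0,0,0],[1,1,0,0],[-1,-1,1,0],[1,0,-2,1]] U=[[-2,0,2,-1],[0,2,-2,-2],[0,0,1,2],[0,0,0,-2]]

  R1 -= 1·R0 → [0,2,-2,-2]
  R2 -= -1·R0 → [0,-2,3,4]
  R3 -= 1·R0 → [0,0,-2,-6]
  R2 -= -1·R1 → [0,0,1,2]
  R3 -= 0·R1 → [0,0,-2,-6]
  R3 -= -2·R2 → [0,0,0,-2]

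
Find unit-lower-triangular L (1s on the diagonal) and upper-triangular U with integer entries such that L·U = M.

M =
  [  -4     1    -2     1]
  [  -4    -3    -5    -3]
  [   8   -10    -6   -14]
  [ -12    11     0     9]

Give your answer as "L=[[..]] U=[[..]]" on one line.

L=[[1,0,0,0],[1,1,0,0],[-2,2,1,0],[3,-2,0,1]] U=[[-4,1,-2,1],[0,-4,-3,-4],[0,0,-4,-4],[0,0,0,-2]]

  r1 -= 1·r0 → [0,-4,-3,-4]
  r2 -= -2·r0 → [0,-8,-10,-12]
  r3 -= 3·r0 → [0,8,6,6]
  r2 -= 2·r1 → [0,0,-4,-4]
  r3 -= -2·r1 → [0,0,0,-2]
  r3 -= 0·r2 → [0,0,0,-2]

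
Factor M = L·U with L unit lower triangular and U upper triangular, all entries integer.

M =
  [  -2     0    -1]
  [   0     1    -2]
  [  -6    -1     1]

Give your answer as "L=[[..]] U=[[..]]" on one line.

  row1 -= 0·row0 → [0,1,-2]
  row2 -= 3·row0 → [0,-1,4]
  row2 -= -1·row1 → [0,0,2]

L=[[1,0,0],[0,1,0],[3,-1,1]] U=[[-2,0,-1],[0,1,-2],[0,0,2]]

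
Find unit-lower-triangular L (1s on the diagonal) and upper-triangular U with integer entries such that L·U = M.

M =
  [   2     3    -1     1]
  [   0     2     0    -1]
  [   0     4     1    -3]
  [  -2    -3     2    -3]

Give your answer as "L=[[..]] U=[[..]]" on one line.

L=[[1,0,0,0],[0,1,0,0],[0,2,1,0],[-1,0,1,1]] U=[[2,3,-1,1],[0,2,0,-1],[0,0,1,-1],[0,0,0,-1]]

  R1 -= 0·R0 → [0,2,0,-1]
  R2 -= 0·R0 → [0,4,1,-3]
  R3 -= -1·R0 → [0,0,1,-2]
  R2 -= 2·R1 → [0,0,1,-1]
  R3 -= 0·R1 → [0,0,1,-2]
  R3 -= 1·R2 → [0,0,0,-1]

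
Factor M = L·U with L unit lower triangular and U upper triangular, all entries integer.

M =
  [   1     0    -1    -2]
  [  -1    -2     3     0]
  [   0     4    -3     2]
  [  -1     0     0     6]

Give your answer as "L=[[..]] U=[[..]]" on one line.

L=[[1,0,0,0],[-1,1,0,0],[0,-2,1,0],[-1,0,-1,1]] U=[[1,0,-1,-2],[0,-2,2,-2],[0,0,1,-2],[0,0,0,2]]

  r1 -= -1·r0 → [0,-2,2,-2]
  r2 -= 0·r0 → [0,4,-3,2]
  r3 -= -1·r0 → [0,0,-1,4]
  r2 -= -2·r1 → [0,0,1,-2]
  r3 -= 0·r1 → [0,0,-1,4]
  r3 -= -1·r2 → [0,0,0,2]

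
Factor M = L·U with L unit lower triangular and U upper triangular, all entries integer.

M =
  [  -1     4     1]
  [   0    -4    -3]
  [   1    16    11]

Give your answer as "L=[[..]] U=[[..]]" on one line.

  R1 -= 0·R0 → [0,-4,-3]
  R2 -= -1·R0 → [0,20,12]
  R2 -= -5·R1 → [0,0,-3]

L=[[1,0,0],[0,1,0],[-1,-5,1]] U=[[-1,4,1],[0,-4,-3],[0,0,-3]]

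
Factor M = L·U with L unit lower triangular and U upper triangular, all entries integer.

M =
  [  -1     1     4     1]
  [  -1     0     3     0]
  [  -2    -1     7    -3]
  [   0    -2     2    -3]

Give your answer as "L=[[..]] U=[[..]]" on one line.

L=[[1,0,0,0],[1,1,0,0],[2,3,1,0],[0,2,2,1]] U=[[-1,1,4,1],[0,-1,-1,-1],[0,0,2,-2],[0,0,0,3]]

  row1 -= 1·row0 → [0,-1,-1,-1]
  row2 -= 2·row0 → [0,-3,-1,-5]
  row3 -= 0·row0 → [0,-2,2,-3]
  row2 -= 3·row1 → [0,0,2,-2]
  row3 -= 2·row1 → [0,0,4,-1]
  row3 -= 2·row2 → [0,0,0,3]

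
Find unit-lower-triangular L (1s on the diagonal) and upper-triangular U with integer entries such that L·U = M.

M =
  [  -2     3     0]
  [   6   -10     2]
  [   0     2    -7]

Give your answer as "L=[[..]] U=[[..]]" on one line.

L=[[1,0,0],[-3,1,0],[0,-2,1]] U=[[-2,3,0],[0,-1,2],[0,0,-3]]

  row1 -= -3·row0 → [0,-1,2]
  row2 -= 0·row0 → [0,2,-7]
  row2 -= -2·row1 → [0,0,-3]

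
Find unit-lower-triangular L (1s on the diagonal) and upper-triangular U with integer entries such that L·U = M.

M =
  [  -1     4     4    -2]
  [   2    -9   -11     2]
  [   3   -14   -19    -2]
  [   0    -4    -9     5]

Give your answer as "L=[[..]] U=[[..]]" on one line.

L=[[1,0,0,0],[-2,1,0,0],[-3,2,1,0],[0,4,-3,1]] U=[[-1,4,4,-2],[0,-1,-3,-2],[0,0,-1,-4],[0,0,0,1]]

  r1 -= -2·r0 → [0,-1,-3,-2]
  r2 -= -3·r0 → [0,-2,-7,-8]
  r3 -= 0·r0 → [0,-4,-9,5]
  r2 -= 2·r1 → [0,0,-1,-4]
  r3 -= 4·r1 → [0,0,3,13]
  r3 -= -3·r2 → [0,0,0,1]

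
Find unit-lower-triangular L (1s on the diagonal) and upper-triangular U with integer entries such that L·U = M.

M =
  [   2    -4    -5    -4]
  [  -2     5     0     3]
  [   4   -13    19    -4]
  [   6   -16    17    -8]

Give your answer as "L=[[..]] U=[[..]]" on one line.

  R1 -= -1·R0 → [0,1,-5,-1]
  R2 -= 2·R0 → [0,-5,29,4]
  R3 -= 3·R0 → [0,-4,32,4]
  R2 -= -5·R1 → [0,0,4,-1]
  R3 -= -4·R1 → [0,0,12,0]
  R3 -= 3·R2 → [0,0,0,3]

L=[[1,0,0,0],[-1,1,0,0],[2,-5,1,0],[3,-4,3,1]] U=[[2,-4,-5,-4],[0,1,-5,-1],[0,0,4,-1],[0,0,0,3]]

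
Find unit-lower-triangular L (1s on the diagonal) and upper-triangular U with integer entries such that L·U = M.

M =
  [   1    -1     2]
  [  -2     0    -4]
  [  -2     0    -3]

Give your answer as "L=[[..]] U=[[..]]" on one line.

  r1 -= -2·r0 → [0,-2,0]
  r2 -= -2·r0 → [0,-2,1]
  r2 -= 1·r1 → [0,0,1]

L=[[1,0,0],[-2,1,0],[-2,1,1]] U=[[1,-1,2],[0,-2,0],[0,0,1]]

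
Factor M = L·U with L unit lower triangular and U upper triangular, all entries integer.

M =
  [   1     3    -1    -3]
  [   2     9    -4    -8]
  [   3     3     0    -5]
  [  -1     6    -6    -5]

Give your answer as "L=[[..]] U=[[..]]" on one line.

  R1 -= 2·R0 → [0,3,-2,-2]
  R2 -= 3·R0 → [0,-6,3,4]
  R3 -= -1·R0 → [0,9,-7,-8]
  R2 -= -2·R1 → [0,0,-1,0]
  R3 -= 3·R1 → [0,0,-1,-2]
  R3 -= 1·R2 → [0,0,0,-2]

L=[[1,0,0,0],[2,1,0,0],[3,-2,1,0],[-1,3,1,1]] U=[[1,3,-1,-3],[0,3,-2,-2],[0,0,-1,0],[0,0,0,-2]]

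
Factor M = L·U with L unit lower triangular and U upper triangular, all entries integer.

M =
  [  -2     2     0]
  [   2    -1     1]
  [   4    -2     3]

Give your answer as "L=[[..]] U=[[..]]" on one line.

  R1 -= -1·R0 → [0,1,1]
  R2 -= -2·R0 → [0,2,3]
  R2 -= 2·R1 → [0,0,1]

L=[[1,0,0],[-1,1,0],[-2,2,1]] U=[[-2,2,0],[0,1,1],[0,0,1]]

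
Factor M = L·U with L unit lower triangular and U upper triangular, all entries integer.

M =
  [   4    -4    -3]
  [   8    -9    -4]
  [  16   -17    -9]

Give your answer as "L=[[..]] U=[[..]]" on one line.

L=[[1,0,0],[2,1,0],[4,1,1]] U=[[4,-4,-3],[0,-1,2],[0,0,1]]

  row1 -= 2·row0 → [0,-1,2]
  row2 -= 4·row0 → [0,-1,3]
  row2 -= 1·row1 → [0,0,1]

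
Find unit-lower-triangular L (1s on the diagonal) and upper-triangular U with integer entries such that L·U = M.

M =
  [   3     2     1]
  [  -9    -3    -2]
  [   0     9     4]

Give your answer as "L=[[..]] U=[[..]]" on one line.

  r1 -= -3·r0 → [0,3,1]
  r2 -= 0·r0 → [0,9,4]
  r2 -= 3·r1 → [0,0,1]

L=[[1,0,0],[-3,1,0],[0,3,1]] U=[[3,2,1],[0,3,1],[0,0,1]]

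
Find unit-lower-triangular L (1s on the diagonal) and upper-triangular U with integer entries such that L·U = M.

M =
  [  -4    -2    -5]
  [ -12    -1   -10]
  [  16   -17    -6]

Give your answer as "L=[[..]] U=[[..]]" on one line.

L=[[1,0,0],[3,1,0],[-4,-5,1]] U=[[-4,-2,-5],[0,5,5],[0,0,-1]]

  r1 -= 3·r0 → [0,5,5]
  r2 -= -4·r0 → [0,-25,-26]
  r2 -= -5·r1 → [0,0,-1]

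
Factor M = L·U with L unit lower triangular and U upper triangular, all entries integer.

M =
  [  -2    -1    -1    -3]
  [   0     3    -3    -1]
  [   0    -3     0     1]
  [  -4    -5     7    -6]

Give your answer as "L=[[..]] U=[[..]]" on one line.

L=[[1,0,0,0],[0,1,0,0],[0,-1,1,0],[2,-1,-2,1]] U=[[-2,-1,-1,-3],[0,3,-3,-1],[0,0,-3,0],[0,0,0,-1]]

  row1 -= 0·row0 → [0,3,-3,-1]
  row2 -= 0·row0 → [0,-3,0,1]
  row3 -= 2·row0 → [0,-3,9,0]
  row2 -= -1·row1 → [0,0,-3,0]
  row3 -= -1·row1 → [0,0,6,-1]
  row3 -= -2·row2 → [0,0,0,-1]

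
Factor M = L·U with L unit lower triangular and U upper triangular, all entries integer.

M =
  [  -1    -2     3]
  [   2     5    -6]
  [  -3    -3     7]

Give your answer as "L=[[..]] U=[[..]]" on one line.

L=[[1,0,0],[-2,1,0],[3,3,1]] U=[[-1,-2,3],[0,1,0],[0,0,-2]]

  r1 -= -2·r0 → [0,1,0]
  r2 -= 3·r0 → [0,3,-2]
  r2 -= 3·r1 → [0,0,-2]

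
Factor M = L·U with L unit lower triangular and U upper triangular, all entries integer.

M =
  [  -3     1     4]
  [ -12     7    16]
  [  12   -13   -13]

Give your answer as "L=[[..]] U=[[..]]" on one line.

L=[[1,0,0],[4,1,0],[-4,-3,1]] U=[[-3,1,4],[0,3,0],[0,0,3]]

  row1 -= 4·row0 → [0,3,0]
  row2 -= -4·row0 → [0,-9,3]
  row2 -= -3·row1 → [0,0,3]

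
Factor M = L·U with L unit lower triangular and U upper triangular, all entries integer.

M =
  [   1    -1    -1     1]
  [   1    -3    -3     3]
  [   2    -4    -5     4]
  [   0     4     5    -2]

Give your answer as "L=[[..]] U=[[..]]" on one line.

  R1 -= 1·R0 → [0,-2,-2,2]
  R2 -= 2·R0 → [0,-2,-3,2]
  R3 -= 0·R0 → [0,4,5,-2]
  R2 -= 1·R1 → [0,0,-1,0]
  R3 -= -2·R1 → [0,0,1,2]
  R3 -= -1·R2 → [0,0,0,2]

L=[[1,0,0,0],[1,1,0,0],[2,1,1,0],[0,-2,-1,1]] U=[[1,-1,-1,1],[0,-2,-2,2],[0,0,-1,0],[0,0,0,2]]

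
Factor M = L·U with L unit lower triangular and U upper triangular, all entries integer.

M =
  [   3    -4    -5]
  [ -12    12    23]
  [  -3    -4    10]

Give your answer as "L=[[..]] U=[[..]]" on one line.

  row1 -= -4·row0 → [0,-4,3]
  row2 -= -1·row0 → [0,-8,5]
  row2 -= 2·row1 → [0,0,-1]

L=[[1,0,0],[-4,1,0],[-1,2,1]] U=[[3,-4,-5],[0,-4,3],[0,0,-1]]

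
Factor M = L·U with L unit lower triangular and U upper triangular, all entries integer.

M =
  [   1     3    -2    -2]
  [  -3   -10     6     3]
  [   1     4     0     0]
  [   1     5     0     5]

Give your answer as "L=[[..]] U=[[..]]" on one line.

L=[[1,0,0,0],[-3,1,0,0],[1,-1,1,0],[1,-2,1,1]] U=[[1,3,-2,-2],[0,-1,0,-3],[0,0,2,-1],[0,0,0,2]]

  row1 -= -3·row0 → [0,-1,0,-3]
  row2 -= 1·row0 → [0,1,2,2]
  row3 -= 1·row0 → [0,2,2,7]
  row2 -= -1·row1 → [0,0,2,-1]
  row3 -= -2·row1 → [0,0,2,1]
  row3 -= 1·row2 → [0,0,0,2]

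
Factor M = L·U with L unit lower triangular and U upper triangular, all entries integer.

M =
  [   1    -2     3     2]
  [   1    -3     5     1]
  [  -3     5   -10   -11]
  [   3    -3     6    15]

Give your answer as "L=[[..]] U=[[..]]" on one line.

L=[[1,0,0,0],[1,1,0,0],[-3,1,1,0],[3,-3,-1,1]] U=[[1,-2,3,2],[0,-1,2,-1],[0,0,-3,-4],[0,0,0,2]]

  R1 -= 1·R0 → [0,-1,2,-1]
  R2 -= -3·R0 → [0,-1,-1,-5]
  R3 -= 3·R0 → [0,3,-3,9]
  R2 -= 1·R1 → [0,0,-3,-4]
  R3 -= -3·R1 → [0,0,3,6]
  R3 -= -1·R2 → [0,0,0,2]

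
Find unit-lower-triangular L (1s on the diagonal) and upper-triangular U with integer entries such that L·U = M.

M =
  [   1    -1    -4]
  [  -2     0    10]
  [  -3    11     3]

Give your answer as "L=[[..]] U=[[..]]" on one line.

L=[[1,0,0],[-2,1,0],[-3,-4,1]] U=[[1,-1,-4],[0,-2,2],[0,0,-1]]

  row1 -= -2·row0 → [0,-2,2]
  row2 -= -3·row0 → [0,8,-9]
  row2 -= -4·row1 → [0,0,-1]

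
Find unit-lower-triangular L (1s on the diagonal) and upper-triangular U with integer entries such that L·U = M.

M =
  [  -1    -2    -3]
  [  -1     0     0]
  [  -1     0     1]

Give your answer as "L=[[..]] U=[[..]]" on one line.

L=[[1,0,0],[1,1,0],[1,1,1]] U=[[-1,-2,-3],[0,2,3],[0,0,1]]

  row1 -= 1·row0 → [0,2,3]
  row2 -= 1·row0 → [0,2,4]
  row2 -= 1·row1 → [0,0,1]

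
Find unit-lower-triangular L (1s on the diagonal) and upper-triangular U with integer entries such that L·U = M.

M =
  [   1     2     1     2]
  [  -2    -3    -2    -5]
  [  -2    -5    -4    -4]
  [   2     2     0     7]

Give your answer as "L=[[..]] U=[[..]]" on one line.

L=[[1,0,0,0],[-2,1,0,0],[-2,-1,1,0],[2,-2,1,1]] U=[[1,2,1,2],[0,1,0,-1],[0,0,-2,-1],[0,0,0,2]]

  row1 -= -2·row0 → [0,1,0,-1]
  row2 -= -2·row0 → [0,-1,-2,0]
  row3 -= 2·row0 → [0,-2,-2,3]
  row2 -= -1·row1 → [0,0,-2,-1]
  row3 -= -2·row1 → [0,0,-2,1]
  row3 -= 1·row2 → [0,0,0,2]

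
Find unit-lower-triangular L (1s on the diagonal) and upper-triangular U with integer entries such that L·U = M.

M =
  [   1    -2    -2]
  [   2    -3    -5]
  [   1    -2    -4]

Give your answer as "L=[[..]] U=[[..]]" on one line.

  r1 -= 2·r0 → [0,1,-1]
  r2 -= 1·r0 → [0,0,-2]
  r2 -= 0·r1 → [0,0,-2]

L=[[1,0,0],[2,1,0],[1,0,1]] U=[[1,-2,-2],[0,1,-1],[0,0,-2]]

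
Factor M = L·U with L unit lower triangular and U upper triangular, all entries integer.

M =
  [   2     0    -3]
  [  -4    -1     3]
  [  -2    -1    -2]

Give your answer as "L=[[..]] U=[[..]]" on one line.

L=[[1,0,0],[-2,1,0],[-1,1,1]] U=[[2,0,-3],[0,-1,-3],[0,0,-2]]

  row1 -= -2·row0 → [0,-1,-3]
  row2 -= -1·row0 → [0,-1,-5]
  row2 -= 1·row1 → [0,0,-2]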